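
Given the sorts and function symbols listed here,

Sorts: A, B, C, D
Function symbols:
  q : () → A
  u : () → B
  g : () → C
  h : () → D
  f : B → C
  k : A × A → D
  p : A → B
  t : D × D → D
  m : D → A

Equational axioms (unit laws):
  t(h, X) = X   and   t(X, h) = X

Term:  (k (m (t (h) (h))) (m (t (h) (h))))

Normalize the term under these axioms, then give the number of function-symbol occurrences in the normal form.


1. (k (m (t (h) (h))) (m (t (h) (h))))  →  (k (m (h)) (m (t (h) (h))))
2. (k (m (h)) (m (t (h) (h))))  →  (k (m (h)) (m (h)))
normal form: (k (m (h)) (m (h)))

size = 5


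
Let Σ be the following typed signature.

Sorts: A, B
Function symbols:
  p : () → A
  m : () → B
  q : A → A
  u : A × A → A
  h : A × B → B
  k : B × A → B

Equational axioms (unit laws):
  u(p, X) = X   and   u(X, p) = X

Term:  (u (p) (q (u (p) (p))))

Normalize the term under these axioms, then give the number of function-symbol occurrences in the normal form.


size = 2

1. (u (p) (q (u (p) (p))))  →  (q (u (p) (p)))
2. (q (u (p) (p)))  →  (q (p))
normal form: (q (p))


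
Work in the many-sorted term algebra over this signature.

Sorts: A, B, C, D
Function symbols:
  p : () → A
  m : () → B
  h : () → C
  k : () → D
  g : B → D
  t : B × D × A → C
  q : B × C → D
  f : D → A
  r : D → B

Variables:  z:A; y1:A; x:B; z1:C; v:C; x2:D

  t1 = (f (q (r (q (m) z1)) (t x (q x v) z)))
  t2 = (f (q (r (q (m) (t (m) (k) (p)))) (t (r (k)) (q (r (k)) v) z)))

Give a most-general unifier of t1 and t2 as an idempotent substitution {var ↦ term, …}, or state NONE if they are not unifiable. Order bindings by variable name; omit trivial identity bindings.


{x ↦ (r (k)), z1 ↦ (t (m) (k) (p))}


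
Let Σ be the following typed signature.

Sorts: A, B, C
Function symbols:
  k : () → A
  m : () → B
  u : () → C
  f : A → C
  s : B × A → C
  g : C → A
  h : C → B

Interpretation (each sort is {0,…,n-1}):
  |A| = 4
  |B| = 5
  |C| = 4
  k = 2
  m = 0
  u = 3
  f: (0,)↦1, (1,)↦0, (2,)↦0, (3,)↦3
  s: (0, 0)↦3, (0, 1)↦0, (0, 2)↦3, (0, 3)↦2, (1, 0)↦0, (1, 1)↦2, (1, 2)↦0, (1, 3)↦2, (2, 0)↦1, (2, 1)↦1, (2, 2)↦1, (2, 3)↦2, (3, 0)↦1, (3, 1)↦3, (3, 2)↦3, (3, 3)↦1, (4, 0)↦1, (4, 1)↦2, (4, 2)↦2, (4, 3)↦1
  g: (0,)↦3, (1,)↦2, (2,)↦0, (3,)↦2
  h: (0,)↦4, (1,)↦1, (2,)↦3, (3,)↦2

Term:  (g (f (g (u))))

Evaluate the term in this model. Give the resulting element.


  u = 3
  (g (u)) = g(3,) = 2
  (f (g (u))) = f(2,) = 0
  (g (f (g (u)))) = g(0,) = 3

value = 3


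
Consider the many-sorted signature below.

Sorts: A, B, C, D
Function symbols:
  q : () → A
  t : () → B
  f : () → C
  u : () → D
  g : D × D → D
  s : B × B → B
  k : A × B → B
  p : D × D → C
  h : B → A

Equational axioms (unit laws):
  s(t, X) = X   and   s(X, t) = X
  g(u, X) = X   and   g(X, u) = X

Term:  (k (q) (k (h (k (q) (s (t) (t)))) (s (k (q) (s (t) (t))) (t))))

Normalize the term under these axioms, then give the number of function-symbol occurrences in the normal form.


size = 10

1. (k (q) (k (h (k (q) (s (t) (t)))) (s (k (q) (s (t) (t))) (t))))  →  (k (q) (k (h (k (q) (t))) (s (k (q) (s (t) (t))) (t))))
2. (k (q) (k (h (k (q) (t))) (s (k (q) (s (t) (t))) (t))))  →  (k (q) (k (h (k (q) (t))) (k (q) (s (t) (t)))))
3. (k (q) (k (h (k (q) (t))) (k (q) (s (t) (t)))))  →  (k (q) (k (h (k (q) (t))) (k (q) (t))))
normal form: (k (q) (k (h (k (q) (t))) (k (q) (t))))


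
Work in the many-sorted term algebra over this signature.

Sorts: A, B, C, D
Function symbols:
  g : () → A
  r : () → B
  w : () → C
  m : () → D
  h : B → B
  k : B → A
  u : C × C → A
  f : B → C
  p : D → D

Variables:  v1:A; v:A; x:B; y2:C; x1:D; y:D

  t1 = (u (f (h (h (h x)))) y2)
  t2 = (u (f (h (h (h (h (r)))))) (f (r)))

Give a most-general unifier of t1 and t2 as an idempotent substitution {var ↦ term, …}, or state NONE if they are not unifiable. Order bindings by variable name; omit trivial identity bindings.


{x ↦ (h (r)), y2 ↦ (f (r))}


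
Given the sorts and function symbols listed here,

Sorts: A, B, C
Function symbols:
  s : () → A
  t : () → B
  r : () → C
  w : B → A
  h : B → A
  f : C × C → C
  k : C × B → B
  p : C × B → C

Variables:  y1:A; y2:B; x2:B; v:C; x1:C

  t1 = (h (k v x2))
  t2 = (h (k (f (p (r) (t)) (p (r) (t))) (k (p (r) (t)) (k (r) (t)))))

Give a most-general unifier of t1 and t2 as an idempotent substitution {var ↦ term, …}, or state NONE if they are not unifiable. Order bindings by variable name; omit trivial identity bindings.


{v ↦ (f (p (r) (t)) (p (r) (t))), x2 ↦ (k (p (r) (t)) (k (r) (t)))}


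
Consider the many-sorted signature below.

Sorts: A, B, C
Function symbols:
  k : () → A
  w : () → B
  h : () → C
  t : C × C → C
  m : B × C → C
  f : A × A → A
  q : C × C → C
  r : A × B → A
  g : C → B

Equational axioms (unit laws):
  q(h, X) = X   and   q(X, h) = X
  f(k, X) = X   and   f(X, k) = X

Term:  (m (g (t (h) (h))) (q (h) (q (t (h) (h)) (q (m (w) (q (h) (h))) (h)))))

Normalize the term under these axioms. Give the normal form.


normal form = (m (g (t (h) (h))) (q (t (h) (h)) (m (w) (h))))

1. (m (g (t (h) (h))) (q (h) (q (t (h) (h)) (q (m (w) (q (h) (h))) (h)))))  →  (m (g (t (h) (h))) (q (t (h) (h)) (q (m (w) (q (h) (h))) (h))))
2. (m (g (t (h) (h))) (q (t (h) (h)) (q (m (w) (q (h) (h))) (h))))  →  (m (g (t (h) (h))) (q (t (h) (h)) (m (w) (q (h) (h)))))
3. (m (g (t (h) (h))) (q (t (h) (h)) (m (w) (q (h) (h)))))  →  (m (g (t (h) (h))) (q (t (h) (h)) (m (w) (h))))


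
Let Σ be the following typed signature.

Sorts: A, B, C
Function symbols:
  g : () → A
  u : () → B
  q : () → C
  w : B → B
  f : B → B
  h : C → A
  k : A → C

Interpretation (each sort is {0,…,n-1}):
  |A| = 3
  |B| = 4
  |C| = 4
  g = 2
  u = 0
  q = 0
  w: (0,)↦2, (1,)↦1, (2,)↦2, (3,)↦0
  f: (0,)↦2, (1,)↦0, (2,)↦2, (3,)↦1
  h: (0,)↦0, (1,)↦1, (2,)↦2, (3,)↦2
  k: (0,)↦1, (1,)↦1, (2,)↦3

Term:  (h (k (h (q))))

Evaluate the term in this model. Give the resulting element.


value = 1

  q = 0
  (h (q)) = h(0,) = 0
  (k (h (q))) = k(0,) = 1
  (h (k (h (q)))) = h(1,) = 1


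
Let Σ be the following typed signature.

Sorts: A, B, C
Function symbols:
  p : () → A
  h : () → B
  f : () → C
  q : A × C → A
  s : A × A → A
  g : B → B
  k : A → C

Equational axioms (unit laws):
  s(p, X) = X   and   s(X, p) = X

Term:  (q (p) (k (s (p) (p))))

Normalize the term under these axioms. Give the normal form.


1. (q (p) (k (s (p) (p))))  →  (q (p) (k (p)))

normal form = (q (p) (k (p)))


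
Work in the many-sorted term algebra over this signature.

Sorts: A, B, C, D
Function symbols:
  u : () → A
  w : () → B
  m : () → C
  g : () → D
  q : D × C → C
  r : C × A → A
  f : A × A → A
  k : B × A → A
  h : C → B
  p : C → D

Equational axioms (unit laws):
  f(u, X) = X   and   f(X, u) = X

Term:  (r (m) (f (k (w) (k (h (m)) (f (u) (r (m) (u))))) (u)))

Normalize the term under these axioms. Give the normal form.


1. (r (m) (f (k (w) (k (h (m)) (f (u) (r (m) (u))))) (u)))  →  (r (m) (k (w) (k (h (m)) (f (u) (r (m) (u))))))
2. (r (m) (k (w) (k (h (m)) (f (u) (r (m) (u))))))  →  (r (m) (k (w) (k (h (m)) (r (m) (u)))))

normal form = (r (m) (k (w) (k (h (m)) (r (m) (u)))))


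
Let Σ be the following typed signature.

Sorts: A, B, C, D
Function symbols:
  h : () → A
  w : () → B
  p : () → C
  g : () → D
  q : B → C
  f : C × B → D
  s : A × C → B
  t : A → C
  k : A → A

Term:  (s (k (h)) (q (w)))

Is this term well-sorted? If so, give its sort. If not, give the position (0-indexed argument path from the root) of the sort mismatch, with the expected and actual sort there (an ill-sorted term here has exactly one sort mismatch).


well-sorted; sort = B

    (h) : A
  (k (h)) : A
    (w) : B
  (q (w)) : C
(s (k (h)) (q (w))) : B


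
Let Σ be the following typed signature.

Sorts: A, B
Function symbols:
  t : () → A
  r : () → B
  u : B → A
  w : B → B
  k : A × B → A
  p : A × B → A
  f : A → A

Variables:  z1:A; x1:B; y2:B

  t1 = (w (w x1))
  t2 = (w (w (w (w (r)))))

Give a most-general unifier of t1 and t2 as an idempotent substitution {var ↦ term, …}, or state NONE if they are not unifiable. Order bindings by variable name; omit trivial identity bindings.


{x1 ↦ (w (w (r)))}


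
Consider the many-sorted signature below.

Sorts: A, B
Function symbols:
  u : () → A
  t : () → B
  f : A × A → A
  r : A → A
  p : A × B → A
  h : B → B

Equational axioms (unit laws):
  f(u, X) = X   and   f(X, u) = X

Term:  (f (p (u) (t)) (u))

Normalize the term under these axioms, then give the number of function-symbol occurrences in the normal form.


size = 3

1. (f (p (u) (t)) (u))  →  (p (u) (t))
normal form: (p (u) (t))


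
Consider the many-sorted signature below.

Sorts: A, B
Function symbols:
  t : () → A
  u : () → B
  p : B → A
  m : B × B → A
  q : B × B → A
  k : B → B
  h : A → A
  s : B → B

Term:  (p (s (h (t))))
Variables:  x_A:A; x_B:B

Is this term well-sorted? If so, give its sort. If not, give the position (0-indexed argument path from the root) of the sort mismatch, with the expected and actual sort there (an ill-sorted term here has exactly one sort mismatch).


      (t) : A
    (h (t)) : A
  (s (h (t))) : ✗ arg 0 at [0, 0] has sort A, expected B

ill-sorted at position [0, 0]: expected B, got A


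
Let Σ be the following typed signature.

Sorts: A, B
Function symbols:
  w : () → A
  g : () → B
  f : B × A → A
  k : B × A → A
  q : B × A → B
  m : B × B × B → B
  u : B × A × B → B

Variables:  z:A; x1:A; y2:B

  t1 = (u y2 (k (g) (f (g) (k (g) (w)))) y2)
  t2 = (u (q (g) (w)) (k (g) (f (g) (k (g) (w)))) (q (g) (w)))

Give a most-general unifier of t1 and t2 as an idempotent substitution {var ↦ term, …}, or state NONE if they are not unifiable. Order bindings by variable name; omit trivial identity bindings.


{y2 ↦ (q (g) (w))}


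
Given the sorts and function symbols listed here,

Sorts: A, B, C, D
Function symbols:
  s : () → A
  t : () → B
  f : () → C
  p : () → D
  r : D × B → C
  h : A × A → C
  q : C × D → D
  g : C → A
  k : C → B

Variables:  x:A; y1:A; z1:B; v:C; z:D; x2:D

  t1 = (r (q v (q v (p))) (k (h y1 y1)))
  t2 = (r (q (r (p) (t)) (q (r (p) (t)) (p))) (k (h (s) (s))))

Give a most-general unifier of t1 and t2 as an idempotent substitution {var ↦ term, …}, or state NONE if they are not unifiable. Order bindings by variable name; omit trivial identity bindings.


{v ↦ (r (p) (t)), y1 ↦ (s)}


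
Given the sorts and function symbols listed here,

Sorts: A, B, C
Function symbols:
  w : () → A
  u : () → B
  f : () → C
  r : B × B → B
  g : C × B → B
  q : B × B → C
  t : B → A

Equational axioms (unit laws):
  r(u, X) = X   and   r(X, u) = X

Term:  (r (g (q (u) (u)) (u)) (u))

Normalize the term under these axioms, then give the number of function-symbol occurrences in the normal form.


1. (r (g (q (u) (u)) (u)) (u))  →  (g (q (u) (u)) (u))
normal form: (g (q (u) (u)) (u))

size = 5


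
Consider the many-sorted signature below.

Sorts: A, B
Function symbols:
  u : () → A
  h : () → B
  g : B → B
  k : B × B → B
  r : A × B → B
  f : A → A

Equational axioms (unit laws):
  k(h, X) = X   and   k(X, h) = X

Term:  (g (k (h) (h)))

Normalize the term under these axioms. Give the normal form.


1. (g (k (h) (h)))  →  (g (h))

normal form = (g (h))


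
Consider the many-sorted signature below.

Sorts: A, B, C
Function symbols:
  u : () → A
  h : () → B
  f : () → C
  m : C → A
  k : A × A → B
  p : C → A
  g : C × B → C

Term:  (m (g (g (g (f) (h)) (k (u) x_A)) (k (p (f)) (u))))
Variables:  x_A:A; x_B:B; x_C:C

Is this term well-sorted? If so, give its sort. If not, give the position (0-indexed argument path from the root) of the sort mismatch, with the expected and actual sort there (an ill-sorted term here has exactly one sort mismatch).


        (f) : C
        (h) : B
      (g (f) (h)) : C
        (u) : A
        x_A : A
      (k (u) x_A) : B
    (g (g (f) (h)) (k (u) x_A)) : C
        (f) : C
      (p (f)) : A
      (u) : A
    (k (p (f)) (u)) : B
  (g (g (g (f) (h)) (k (u) x_A)) (k (p (f)) (u))) : C
(m (g (g (g (f) (h)) (k (u) x_A)) (k (p (f)) (u)))) : A

well-sorted; sort = A


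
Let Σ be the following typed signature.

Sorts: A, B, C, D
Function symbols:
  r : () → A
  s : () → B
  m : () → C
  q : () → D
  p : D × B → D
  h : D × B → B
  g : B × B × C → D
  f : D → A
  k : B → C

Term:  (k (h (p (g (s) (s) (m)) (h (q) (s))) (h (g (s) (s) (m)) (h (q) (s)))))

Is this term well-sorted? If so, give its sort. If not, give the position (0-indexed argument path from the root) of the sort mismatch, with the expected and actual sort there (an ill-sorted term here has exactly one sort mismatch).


well-sorted; sort = C

        (s) : B
        (s) : B
        (m) : C
      (g (s) (s) (m)) : D
        (q) : D
        (s) : B
      (h (q) (s)) : B
    (p (g (s) (s) (m)) (h (q) (s))) : D
        (s) : B
        (s) : B
        (m) : C
      (g (s) (s) (m)) : D
        (q) : D
        (s) : B
      (h (q) (s)) : B
    (h (g (s) (s) (m)) (h (q) (s))) : B
  (h (p (g (s) (s) (m)) (h (q) (s))) (h (g (s) (s) (m)) (h (q) (s)))) : B
(k (h (p (g (s) (s) (m)) (h (q) (s))) (h (g (s) (s) (m)) (h (q) (s))))) : C


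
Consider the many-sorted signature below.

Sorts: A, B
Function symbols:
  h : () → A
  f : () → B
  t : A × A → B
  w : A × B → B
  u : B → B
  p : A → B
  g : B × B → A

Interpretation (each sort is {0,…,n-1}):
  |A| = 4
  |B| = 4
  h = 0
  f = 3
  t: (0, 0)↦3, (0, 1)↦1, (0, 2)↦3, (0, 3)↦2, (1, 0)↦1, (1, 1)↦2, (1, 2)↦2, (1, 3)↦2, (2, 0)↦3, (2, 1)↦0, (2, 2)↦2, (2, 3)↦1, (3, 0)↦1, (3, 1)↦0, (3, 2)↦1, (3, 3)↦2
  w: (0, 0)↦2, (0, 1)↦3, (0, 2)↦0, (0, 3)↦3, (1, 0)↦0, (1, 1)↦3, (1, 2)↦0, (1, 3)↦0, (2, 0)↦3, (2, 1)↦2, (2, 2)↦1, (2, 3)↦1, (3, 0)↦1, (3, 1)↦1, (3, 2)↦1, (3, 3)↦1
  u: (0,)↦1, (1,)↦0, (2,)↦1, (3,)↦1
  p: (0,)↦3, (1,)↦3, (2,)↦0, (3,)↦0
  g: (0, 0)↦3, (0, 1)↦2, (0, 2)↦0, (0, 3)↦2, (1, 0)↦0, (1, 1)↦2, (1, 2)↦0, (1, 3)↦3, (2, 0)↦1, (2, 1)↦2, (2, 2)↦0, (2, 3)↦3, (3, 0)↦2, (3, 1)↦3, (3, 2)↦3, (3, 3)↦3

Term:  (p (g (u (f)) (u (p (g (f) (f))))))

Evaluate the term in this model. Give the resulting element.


  f = 3
  (u (f)) = u(3,) = 1
  f = 3
  f = 3
  (g (f) (f)) = g(3, 3) = 3
  (p (g (f) (f))) = p(3,) = 0
  (u (p (g (f) (f)))) = u(0,) = 1
  (g (u (f)) (u (p (g (f) (f))))) = g(1, 1) = 2
  (p (g (u (f)) (u (p (g (f) (f)))))) = p(2,) = 0

value = 0


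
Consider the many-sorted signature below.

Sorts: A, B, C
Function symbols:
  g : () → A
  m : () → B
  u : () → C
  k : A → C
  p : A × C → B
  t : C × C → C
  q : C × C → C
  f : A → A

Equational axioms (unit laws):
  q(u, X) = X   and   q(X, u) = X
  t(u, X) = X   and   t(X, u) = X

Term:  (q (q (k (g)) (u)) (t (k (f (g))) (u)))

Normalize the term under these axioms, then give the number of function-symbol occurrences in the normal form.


1. (q (q (k (g)) (u)) (t (k (f (g))) (u)))  →  (q (k (g)) (t (k (f (g))) (u)))
2. (q (k (g)) (t (k (f (g))) (u)))  →  (q (k (g)) (k (f (g))))
normal form: (q (k (g)) (k (f (g))))

size = 6


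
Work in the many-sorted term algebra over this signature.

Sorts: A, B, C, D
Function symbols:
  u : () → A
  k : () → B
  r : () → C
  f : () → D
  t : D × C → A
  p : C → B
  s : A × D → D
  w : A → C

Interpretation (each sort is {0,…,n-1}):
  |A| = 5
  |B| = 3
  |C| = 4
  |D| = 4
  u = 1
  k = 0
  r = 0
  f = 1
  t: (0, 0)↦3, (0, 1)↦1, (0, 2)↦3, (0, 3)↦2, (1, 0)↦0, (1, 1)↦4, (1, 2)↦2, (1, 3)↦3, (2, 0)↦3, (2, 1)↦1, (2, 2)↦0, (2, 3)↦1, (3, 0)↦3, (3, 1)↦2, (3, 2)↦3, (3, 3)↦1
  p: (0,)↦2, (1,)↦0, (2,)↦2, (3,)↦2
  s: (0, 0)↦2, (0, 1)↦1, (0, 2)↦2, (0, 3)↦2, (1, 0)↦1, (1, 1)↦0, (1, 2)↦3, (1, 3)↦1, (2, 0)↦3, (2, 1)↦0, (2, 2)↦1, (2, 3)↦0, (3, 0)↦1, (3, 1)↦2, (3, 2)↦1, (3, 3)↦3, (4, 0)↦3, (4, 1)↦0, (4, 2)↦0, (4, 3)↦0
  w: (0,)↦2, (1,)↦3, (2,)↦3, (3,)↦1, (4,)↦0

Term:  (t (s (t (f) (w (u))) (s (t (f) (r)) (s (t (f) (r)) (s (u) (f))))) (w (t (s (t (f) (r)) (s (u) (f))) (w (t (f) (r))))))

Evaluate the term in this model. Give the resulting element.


value = 2

  f = 1
  u = 1
  (w (u)) = w(1,) = 3
  (t (f) (w (u))) = t(1, 3) = 3
  f = 1
  r = 0
  (t (f) (r)) = t(1, 0) = 0
  f = 1
  r = 0
  (t (f) (r)) = t(1, 0) = 0
  u = 1
  f = 1
  (s (u) (f)) = s(1, 1) = 0
  (s (t (f) (r)) (s (u) (f))) = s(0, 0) = 2
  (s (t (f) (r)) (s (t (f) (r)) (s (u) (f)))) = s(0, 2) = 2
  (s (t (f) (w (u))) (s (t (f) (r)) (s (t (f) (r)) (s (u) (f))))) = s(3, 2) = 1
  f = 1
  r = 0
  (t (f) (r)) = t(1, 0) = 0
  u = 1
  f = 1
  (s (u) (f)) = s(1, 1) = 0
  (s (t (f) (r)) (s (u) (f))) = s(0, 0) = 2
  f = 1
  r = 0
  (t (f) (r)) = t(1, 0) = 0
  (w (t (f) (r))) = w(0,) = 2
  (t (s (t (f) (r)) (s (u) (f))) (w (t (f) (r)))) = t(2, 2) = 0
  (w (t (s (t (f) (r)) (s (u) (f))) (w (t (f) (r))))) = w(0,) = 2
  (t (s (t (f) (w (u))) (s (t (f) (r)) (s (t (f) (r)) (s (u) (f))))) (w (t (s (t (f) (r)) (s (u) (f))) (w (t (f) (r)))))) = t(1, 2) = 2


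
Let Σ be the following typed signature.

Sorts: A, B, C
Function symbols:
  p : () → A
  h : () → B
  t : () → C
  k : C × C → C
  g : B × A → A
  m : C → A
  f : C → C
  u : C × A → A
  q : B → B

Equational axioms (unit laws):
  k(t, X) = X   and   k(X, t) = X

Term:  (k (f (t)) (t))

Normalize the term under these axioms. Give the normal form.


1. (k (f (t)) (t))  →  (f (t))

normal form = (f (t))


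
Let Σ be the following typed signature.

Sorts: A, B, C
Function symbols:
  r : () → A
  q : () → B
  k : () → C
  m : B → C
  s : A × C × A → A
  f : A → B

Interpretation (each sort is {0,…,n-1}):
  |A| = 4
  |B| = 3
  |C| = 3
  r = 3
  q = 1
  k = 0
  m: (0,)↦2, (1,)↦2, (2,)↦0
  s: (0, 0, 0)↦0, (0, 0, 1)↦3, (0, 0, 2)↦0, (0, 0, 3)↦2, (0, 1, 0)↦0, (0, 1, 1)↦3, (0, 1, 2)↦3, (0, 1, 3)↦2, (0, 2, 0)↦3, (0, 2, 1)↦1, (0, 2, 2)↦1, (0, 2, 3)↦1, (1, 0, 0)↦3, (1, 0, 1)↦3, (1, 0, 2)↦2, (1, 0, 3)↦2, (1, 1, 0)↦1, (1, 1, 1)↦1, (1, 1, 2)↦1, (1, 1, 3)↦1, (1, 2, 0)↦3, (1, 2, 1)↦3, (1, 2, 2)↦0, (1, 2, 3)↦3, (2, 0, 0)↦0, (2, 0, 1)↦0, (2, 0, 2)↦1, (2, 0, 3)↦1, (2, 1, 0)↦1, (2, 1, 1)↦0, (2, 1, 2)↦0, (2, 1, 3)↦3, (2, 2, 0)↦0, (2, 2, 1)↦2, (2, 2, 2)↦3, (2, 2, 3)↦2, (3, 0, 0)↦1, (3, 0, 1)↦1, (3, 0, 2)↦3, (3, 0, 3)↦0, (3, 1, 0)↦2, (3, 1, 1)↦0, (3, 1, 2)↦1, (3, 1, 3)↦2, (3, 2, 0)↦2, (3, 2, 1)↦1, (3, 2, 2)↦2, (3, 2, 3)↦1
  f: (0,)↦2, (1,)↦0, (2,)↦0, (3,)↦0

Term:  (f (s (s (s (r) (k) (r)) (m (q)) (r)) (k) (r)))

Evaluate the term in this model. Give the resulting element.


  r = 3
  k = 0
  r = 3
  (s (r) (k) (r)) = s(3, 0, 3) = 0
  q = 1
  (m (q)) = m(1,) = 2
  r = 3
  (s (s (r) (k) (r)) (m (q)) (r)) = s(0, 2, 3) = 1
  k = 0
  r = 3
  (s (s (s (r) (k) (r)) (m (q)) (r)) (k) (r)) = s(1, 0, 3) = 2
  (f (s (s (s (r) (k) (r)) (m (q)) (r)) (k) (r))) = f(2,) = 0

value = 0


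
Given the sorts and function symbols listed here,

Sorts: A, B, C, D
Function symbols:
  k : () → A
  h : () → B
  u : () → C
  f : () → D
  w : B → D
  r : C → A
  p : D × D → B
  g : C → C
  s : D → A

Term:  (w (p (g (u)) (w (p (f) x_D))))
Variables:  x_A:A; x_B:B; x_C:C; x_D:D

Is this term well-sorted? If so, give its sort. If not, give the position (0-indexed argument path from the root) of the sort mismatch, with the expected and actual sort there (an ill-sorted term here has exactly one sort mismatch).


      (u) : C
    (g (u)) : C
        (f) : D
        x_D : D
      (p (f) x_D) : B
    (w (p (f) x_D)) : D
  (p (g (u)) (w (p (f) x_D))) : ✗ arg 0 at [0, 0] has sort C, expected D

ill-sorted at position [0, 0]: expected D, got C


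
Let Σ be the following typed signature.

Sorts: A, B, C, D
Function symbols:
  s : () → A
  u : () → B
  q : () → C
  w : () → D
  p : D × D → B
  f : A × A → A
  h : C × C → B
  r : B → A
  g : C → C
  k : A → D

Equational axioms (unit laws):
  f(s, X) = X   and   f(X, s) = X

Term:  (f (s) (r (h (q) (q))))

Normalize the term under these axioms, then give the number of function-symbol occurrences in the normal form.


1. (f (s) (r (h (q) (q))))  →  (r (h (q) (q)))
normal form: (r (h (q) (q)))

size = 4


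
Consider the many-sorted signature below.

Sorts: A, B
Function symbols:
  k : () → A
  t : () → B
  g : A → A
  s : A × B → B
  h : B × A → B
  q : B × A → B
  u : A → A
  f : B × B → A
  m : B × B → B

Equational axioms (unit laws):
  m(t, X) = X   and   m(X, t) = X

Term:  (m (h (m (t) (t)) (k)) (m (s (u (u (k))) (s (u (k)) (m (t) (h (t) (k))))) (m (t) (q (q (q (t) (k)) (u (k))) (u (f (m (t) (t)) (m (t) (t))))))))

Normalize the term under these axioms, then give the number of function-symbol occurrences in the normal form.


size = 26

1. (m (h (m (t) (t)) (k)) (m (s (u (u (k))) (s (u (k)) (m (t) (h (t) (k))))) (m (t) (q (q (q (t) (k)) (u (k))) (u (f (m (t) (t)) (m (t) (t))))))))  →  (m (h (t) (k)) (m (s (u (u (k))) (s (u (k)) (m (t) (h (t) (k))))) (m (t) (q (q (q (t) (k)) (u (k))) (u (f (m (t) (t)) (m (t) (t))))))))
2. (m (h (t) (k)) (m (s (u (u (k))) (s (u (k)) (m (t) (h (t) (k))))) (m (t) (q (q (q (t) (k)) (u (k))) (u (f (m (t) (t)) (m (t) (t))))))))  →  (m (h (t) (k)) (m (s (u (u (k))) (s (u (k)) (h (t) (k)))) (m (t) (q (q (q (t) (k)) (u (k))) (u (f (m (t) (t)) (m (t) (t))))))))
3. (m (h (t) (k)) (m (s (u (u (k))) (s (u (k)) (h (t) (k)))) (m (t) (q (q (q (t) (k)) (u (k))) (u (f (m (t) (t)) (m (t) (t))))))))  →  (m (h (t) (k)) (m (s (u (u (k))) (s (u (k)) (h (t) (k)))) (q (q (q (t) (k)) (u (k))) (u (f (m (t) (t)) (m (t) (t)))))))
4. (m (h (t) (k)) (m (s (u (u (k))) (s (u (k)) (h (t) (k)))) (q (q (q (t) (k)) (u (k))) (u (f (m (t) (t)) (m (t) (t)))))))  →  (m (h (t) (k)) (m (s (u (u (k))) (s (u (k)) (h (t) (k)))) (q (q (q (t) (k)) (u (k))) (u (f (t) (m (t) (t)))))))
5. (m (h (t) (k)) (m (s (u (u (k))) (s (u (k)) (h (t) (k)))) (q (q (q (t) (k)) (u (k))) (u (f (t) (m (t) (t)))))))  →  (m (h (t) (k)) (m (s (u (u (k))) (s (u (k)) (h (t) (k)))) (q (q (q (t) (k)) (u (k))) (u (f (t) (t))))))
normal form: (m (h (t) (k)) (m (s (u (u (k))) (s (u (k)) (h (t) (k)))) (q (q (q (t) (k)) (u (k))) (u (f (t) (t))))))


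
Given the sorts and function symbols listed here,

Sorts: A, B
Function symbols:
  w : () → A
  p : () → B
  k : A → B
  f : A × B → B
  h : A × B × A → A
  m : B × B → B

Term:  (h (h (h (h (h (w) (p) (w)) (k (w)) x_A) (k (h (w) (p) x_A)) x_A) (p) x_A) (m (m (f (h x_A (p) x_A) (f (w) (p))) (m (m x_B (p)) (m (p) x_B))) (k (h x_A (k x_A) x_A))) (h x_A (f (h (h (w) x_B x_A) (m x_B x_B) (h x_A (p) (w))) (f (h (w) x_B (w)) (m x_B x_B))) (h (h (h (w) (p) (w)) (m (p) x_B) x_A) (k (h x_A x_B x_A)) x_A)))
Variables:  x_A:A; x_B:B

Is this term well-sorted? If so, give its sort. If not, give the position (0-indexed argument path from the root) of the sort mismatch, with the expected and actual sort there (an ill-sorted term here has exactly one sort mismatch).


          (w) : A
          (p) : B
          (w) : A
        (h (w) (p) (w)) : A
          (w) : A
        (k (w)) : B
        x_A : A
      (h (h (w) (p) (w)) (k (w)) x_A) : A
          (w) : A
          (p) : B
          x_A : A
        (h (w) (p) x_A) : A
      (k (h (w) (p) x_A)) : B
      x_A : A
    (h (h (h (w) (p) (w)) (k (w)) x_A) (k (h (w) (p) x_A)) x_A) : A
    (p) : B
    x_A : A
  (h (h (h (h (w) (p) (w)) (k (w)) x_A) (k (h (w) (p) x_A)) x_A) (p) x_A) : A
          x_A : A
          (p) : B
          x_A : A
        (h x_A (p) x_A) : A
          (w) : A
          (p) : B
        (f (w) (p)) : B
      (f (h x_A (p) x_A) (f (w) (p))) : B
          x_B : B
          (p) : B
        (m x_B (p)) : B
          (p) : B
          x_B : B
        (m (p) x_B) : B
      (m (m x_B (p)) (m (p) x_B)) : B
    (m (f (h x_A (p) x_A) (f (w) (p))) (m (m x_B (p)) (m (p) x_B))) : B
        x_A : A
          x_A : A
        (k x_A) : B
        x_A : A
      (h x_A (k x_A) x_A) : A
    (k (h x_A (k x_A) x_A)) : B
  (m (m (f (h x_A (p) x_A) (f (w) (p))) (m (m x_B (p)) (m (p) x_B))) (k (h x_A (k x_A) x_A))) : B
    x_A : A
          (w) : A
          x_B : B
          x_A : A
        (h (w) x_B x_A) : A
          x_B : B
          x_B : B
        (m x_B x_B) : B
          x_A : A
          (p) : B
          (w) : A
        (h x_A (p) (w)) : A
      (h (h (w) x_B x_A) (m x_B x_B) (h x_A (p) (w))) : A
          (w) : A
          x_B : B
          (w) : A
        (h (w) x_B (w)) : A
          x_B : B
          x_B : B
        (m x_B x_B) : B
      (f (h (w) x_B (w)) (m x_B x_B)) : B
    (f (h (h (w) x_B x_A) (m x_B x_B) (h x_A (p) (w))) (f (h (w) x_B (w)) (m x_B x_B))) : B
          (w) : A
          (p) : B
          (w) : A
        (h (w) (p) (w)) : A
          (p) : B
          x_B : B
        (m (p) x_B) : B
        x_A : A
      (h (h (w) (p) (w)) (m (p) x_B) x_A) : A
          x_A : A
          x_B : B
          x_A : A
        (h x_A x_B x_A) : A
      (k (h x_A x_B x_A)) : B
      x_A : A
    (h (h (h (w) (p) (w)) (m (p) x_B) x_A) (k (h x_A x_B x_A)) x_A) : A
  (h x_A (f (h (h (w) x_B x_A) (m x_B x_B) (h x_A (p) (w))) (f (h (w) x_B (w)) (m x_B x_B))) (h (h (h (w) (p) (w)) (m (p) x_B) x_A) (k (h x_A x_B x_A)) x_A)) : A
(h (h (h (h (h (w) (p) (w)) (k (w)) x_A) (k (h (w) (p) x_A)) x_A) (p) x_A) (m (m (f (h x_A (p) x_A) (f (w) (p))) (m (m x_B (p)) (m (p) x_B))) (k (h x_A (k x_A) x_A))) (h x_A (f (h (h (w) x_B x_A) (m x_B x_B) (h x_A (p) (w))) (f (h (w) x_B (w)) (m x_B x_B))) (h (h (h (w) (p) (w)) (m (p) x_B) x_A) (k (h x_A x_B x_A)) x_A))) : A

well-sorted; sort = A


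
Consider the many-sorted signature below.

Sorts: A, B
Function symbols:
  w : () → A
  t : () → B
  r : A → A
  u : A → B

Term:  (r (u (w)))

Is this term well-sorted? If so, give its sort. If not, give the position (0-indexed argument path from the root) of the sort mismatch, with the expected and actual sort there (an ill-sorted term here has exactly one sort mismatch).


    (w) : A
  (u (w)) : B
(r (u (w))) : ✗ arg 0 at [0] has sort B, expected A

ill-sorted at position [0]: expected A, got B


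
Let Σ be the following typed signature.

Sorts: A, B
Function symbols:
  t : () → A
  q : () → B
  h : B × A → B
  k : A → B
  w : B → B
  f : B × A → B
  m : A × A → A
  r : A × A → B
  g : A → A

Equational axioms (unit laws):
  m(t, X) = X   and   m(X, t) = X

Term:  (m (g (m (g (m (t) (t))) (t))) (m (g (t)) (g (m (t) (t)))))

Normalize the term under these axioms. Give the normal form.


normal form = (m (g (g (t))) (m (g (t)) (g (t))))

1. (m (g (m (g (m (t) (t))) (t))) (m (g (t)) (g (m (t) (t)))))  →  (m (g (g (m (t) (t)))) (m (g (t)) (g (m (t) (t)))))
2. (m (g (g (m (t) (t)))) (m (g (t)) (g (m (t) (t)))))  →  (m (g (g (t))) (m (g (t)) (g (m (t) (t)))))
3. (m (g (g (t))) (m (g (t)) (g (m (t) (t)))))  →  (m (g (g (t))) (m (g (t)) (g (t))))


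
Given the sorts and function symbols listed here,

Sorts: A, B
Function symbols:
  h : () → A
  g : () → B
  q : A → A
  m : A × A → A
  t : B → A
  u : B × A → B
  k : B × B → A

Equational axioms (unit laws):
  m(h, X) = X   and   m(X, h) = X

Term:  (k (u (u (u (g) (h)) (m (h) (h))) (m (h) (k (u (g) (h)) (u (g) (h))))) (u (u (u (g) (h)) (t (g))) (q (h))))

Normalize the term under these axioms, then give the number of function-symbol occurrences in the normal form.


size = 23

1. (k (u (u (u (g) (h)) (m (h) (h))) (m (h) (k (u (g) (h)) (u (g) (h))))) (u (u (u (g) (h)) (t (g))) (q (h))))  →  (k (u (u (u (g) (h)) (h)) (m (h) (k (u (g) (h)) (u (g) (h))))) (u (u (u (g) (h)) (t (g))) (q (h))))
2. (k (u (u (u (g) (h)) (h)) (m (h) (k (u (g) (h)) (u (g) (h))))) (u (u (u (g) (h)) (t (g))) (q (h))))  →  (k (u (u (u (g) (h)) (h)) (k (u (g) (h)) (u (g) (h)))) (u (u (u (g) (h)) (t (g))) (q (h))))
normal form: (k (u (u (u (g) (h)) (h)) (k (u (g) (h)) (u (g) (h)))) (u (u (u (g) (h)) (t (g))) (q (h))))


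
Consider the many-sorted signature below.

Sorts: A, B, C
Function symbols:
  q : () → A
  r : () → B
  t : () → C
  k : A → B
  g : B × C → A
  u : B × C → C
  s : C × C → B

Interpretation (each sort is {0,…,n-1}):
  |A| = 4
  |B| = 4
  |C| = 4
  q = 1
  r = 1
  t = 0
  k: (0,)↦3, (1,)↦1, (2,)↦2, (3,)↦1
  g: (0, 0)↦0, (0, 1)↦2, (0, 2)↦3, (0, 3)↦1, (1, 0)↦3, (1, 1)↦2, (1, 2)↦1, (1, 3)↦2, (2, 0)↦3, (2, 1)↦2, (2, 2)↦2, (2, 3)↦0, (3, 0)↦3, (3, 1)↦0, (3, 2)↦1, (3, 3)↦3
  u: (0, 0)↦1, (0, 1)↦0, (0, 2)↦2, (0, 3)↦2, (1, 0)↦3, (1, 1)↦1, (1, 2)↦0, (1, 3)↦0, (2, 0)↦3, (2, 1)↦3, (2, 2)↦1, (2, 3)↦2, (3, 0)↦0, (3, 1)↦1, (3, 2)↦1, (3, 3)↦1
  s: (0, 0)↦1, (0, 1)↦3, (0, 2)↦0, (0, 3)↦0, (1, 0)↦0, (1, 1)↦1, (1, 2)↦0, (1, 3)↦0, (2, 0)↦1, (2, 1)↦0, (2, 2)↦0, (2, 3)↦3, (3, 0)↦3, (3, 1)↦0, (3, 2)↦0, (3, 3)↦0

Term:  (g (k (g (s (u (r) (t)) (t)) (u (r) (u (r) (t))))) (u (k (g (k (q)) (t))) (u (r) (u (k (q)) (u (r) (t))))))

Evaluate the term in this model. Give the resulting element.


value = 3

  r = 1
  t = 0
  (u (r) (t)) = u(1, 0) = 3
  t = 0
  (s (u (r) (t)) (t)) = s(3, 0) = 3
  r = 1
  r = 1
  t = 0
  (u (r) (t)) = u(1, 0) = 3
  (u (r) (u (r) (t))) = u(1, 3) = 0
  (g (s (u (r) (t)) (t)) (u (r) (u (r) (t)))) = g(3, 0) = 3
  (k (g (s (u (r) (t)) (t)) (u (r) (u (r) (t))))) = k(3,) = 1
  q = 1
  (k (q)) = k(1,) = 1
  t = 0
  (g (k (q)) (t)) = g(1, 0) = 3
  (k (g (k (q)) (t))) = k(3,) = 1
  r = 1
  q = 1
  (k (q)) = k(1,) = 1
  r = 1
  t = 0
  (u (r) (t)) = u(1, 0) = 3
  (u (k (q)) (u (r) (t))) = u(1, 3) = 0
  (u (r) (u (k (q)) (u (r) (t)))) = u(1, 0) = 3
  (u (k (g (k (q)) (t))) (u (r) (u (k (q)) (u (r) (t))))) = u(1, 3) = 0
  (g (k (g (s (u (r) (t)) (t)) (u (r) (u (r) (t))))) (u (k (g (k (q)) (t))) (u (r) (u (k (q)) (u (r) (t)))))) = g(1, 0) = 3


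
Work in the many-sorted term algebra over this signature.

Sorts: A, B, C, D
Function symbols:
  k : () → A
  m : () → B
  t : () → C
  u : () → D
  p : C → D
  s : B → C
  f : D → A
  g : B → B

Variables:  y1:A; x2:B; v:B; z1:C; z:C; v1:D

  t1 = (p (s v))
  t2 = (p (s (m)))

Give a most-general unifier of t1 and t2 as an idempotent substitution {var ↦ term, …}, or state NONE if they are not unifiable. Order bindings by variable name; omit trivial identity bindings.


{v ↦ (m)}


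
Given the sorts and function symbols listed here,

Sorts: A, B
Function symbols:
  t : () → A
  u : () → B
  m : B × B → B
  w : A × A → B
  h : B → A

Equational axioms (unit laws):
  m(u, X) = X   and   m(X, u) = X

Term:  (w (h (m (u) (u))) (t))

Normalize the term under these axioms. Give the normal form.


1. (w (h (m (u) (u))) (t))  →  (w (h (u)) (t))

normal form = (w (h (u)) (t))


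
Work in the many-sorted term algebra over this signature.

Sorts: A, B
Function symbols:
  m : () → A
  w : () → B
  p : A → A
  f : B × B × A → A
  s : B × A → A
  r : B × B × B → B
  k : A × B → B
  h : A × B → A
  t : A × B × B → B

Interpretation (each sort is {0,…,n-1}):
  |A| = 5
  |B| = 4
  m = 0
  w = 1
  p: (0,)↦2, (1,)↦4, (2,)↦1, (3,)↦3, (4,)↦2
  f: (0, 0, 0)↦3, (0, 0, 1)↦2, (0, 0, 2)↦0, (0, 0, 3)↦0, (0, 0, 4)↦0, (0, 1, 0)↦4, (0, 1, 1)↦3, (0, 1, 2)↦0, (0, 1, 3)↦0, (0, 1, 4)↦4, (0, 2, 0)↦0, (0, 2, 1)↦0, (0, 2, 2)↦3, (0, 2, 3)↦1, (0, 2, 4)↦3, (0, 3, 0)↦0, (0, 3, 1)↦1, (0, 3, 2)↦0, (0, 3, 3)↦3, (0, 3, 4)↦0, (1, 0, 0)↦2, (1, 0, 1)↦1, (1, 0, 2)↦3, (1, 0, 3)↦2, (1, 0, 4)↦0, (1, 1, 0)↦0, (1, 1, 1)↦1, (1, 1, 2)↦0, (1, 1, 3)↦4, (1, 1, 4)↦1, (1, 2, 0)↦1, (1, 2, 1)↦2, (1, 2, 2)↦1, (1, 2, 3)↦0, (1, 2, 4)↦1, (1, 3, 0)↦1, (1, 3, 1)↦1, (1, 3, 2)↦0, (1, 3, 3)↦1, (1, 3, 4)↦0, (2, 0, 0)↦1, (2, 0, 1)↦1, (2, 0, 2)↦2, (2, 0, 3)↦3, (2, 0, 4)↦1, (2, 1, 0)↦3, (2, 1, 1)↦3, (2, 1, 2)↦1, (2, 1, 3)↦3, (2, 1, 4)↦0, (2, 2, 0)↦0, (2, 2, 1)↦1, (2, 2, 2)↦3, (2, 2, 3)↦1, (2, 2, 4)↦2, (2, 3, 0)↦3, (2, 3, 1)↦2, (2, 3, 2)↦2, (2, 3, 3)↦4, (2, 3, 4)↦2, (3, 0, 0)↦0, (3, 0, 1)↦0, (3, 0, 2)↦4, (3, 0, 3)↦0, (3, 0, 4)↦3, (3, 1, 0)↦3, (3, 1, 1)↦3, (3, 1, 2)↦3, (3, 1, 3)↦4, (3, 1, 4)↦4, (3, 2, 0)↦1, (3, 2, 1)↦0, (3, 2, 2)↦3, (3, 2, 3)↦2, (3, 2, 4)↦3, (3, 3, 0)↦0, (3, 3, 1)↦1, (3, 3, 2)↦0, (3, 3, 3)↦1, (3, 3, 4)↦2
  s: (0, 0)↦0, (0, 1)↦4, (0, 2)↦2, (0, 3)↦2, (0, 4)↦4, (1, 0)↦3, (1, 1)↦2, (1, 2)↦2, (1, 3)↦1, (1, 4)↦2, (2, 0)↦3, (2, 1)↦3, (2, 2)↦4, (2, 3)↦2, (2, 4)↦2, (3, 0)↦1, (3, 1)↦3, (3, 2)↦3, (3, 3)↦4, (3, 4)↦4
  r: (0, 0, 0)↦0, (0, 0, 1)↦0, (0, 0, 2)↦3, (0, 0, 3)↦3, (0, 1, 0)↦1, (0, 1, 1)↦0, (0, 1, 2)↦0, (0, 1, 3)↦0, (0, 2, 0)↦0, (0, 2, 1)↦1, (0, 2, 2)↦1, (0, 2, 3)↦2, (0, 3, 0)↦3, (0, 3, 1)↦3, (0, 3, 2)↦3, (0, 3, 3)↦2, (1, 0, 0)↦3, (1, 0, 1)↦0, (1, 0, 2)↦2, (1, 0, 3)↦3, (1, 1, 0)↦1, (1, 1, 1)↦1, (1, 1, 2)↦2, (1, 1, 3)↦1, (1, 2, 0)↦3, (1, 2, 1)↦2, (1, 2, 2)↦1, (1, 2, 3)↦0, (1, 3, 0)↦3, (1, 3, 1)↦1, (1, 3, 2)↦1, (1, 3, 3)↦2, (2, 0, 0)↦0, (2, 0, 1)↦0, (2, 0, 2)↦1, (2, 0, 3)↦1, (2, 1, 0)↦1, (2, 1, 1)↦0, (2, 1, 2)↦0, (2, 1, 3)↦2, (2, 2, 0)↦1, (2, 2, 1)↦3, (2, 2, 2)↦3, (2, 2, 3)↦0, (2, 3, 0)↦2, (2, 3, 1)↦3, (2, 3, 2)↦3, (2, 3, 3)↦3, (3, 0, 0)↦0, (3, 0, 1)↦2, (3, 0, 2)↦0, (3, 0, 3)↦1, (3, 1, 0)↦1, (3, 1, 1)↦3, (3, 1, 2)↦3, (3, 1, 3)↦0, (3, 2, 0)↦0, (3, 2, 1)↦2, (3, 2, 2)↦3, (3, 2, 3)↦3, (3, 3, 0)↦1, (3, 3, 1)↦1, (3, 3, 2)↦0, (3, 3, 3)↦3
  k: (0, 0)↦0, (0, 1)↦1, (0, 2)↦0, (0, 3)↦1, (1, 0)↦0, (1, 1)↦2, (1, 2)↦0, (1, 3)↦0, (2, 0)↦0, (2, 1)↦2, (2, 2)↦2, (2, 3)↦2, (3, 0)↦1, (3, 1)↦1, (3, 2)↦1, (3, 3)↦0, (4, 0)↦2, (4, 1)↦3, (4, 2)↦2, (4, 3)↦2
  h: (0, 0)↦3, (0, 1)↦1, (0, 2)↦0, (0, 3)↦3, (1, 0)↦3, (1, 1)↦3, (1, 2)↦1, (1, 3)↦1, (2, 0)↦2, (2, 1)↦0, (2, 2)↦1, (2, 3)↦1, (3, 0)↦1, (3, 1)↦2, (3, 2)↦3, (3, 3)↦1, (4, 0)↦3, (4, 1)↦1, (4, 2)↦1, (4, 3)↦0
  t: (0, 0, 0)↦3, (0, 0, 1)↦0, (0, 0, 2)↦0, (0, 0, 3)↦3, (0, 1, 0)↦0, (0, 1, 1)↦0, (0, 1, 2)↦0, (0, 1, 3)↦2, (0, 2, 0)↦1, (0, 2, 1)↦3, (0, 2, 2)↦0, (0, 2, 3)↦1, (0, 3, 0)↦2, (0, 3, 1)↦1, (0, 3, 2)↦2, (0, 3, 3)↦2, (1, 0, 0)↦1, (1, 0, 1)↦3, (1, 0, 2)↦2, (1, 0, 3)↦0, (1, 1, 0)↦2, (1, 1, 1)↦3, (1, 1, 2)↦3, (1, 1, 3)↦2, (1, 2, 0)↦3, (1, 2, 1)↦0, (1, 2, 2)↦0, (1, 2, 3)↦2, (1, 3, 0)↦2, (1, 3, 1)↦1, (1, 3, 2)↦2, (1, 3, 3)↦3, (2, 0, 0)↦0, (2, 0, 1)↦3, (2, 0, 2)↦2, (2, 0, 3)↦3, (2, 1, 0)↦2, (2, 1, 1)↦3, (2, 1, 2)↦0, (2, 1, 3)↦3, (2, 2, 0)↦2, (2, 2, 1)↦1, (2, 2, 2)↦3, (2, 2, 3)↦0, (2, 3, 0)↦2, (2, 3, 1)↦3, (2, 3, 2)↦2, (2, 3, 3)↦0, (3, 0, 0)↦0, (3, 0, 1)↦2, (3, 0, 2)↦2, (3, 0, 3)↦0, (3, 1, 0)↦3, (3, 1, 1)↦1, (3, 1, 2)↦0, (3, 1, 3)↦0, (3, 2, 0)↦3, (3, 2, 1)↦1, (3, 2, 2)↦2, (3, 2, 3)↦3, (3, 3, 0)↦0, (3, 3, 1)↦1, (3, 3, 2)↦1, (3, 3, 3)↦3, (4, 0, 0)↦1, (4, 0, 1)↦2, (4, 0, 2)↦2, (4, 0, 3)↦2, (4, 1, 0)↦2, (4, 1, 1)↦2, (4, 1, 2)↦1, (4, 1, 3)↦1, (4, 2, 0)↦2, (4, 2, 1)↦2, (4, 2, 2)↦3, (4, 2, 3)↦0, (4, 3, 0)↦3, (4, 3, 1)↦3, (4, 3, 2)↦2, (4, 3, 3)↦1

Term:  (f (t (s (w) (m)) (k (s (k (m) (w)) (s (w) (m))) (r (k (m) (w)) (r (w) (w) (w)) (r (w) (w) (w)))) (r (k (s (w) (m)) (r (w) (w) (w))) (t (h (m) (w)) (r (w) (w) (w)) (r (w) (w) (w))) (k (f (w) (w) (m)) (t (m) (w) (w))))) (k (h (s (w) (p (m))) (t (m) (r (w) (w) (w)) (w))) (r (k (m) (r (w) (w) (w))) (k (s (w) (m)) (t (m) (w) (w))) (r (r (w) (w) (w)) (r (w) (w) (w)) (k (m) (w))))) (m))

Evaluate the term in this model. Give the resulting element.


value = 1

  w = 1
  m = 0
  (s (w) (m)) = s(1, 0) = 3
  m = 0
  w = 1
  (k (m) (w)) = k(0, 1) = 1
  w = 1
  m = 0
  (s (w) (m)) = s(1, 0) = 3
  (s (k (m) (w)) (s (w) (m))) = s(1, 3) = 1
  m = 0
  w = 1
  (k (m) (w)) = k(0, 1) = 1
  w = 1
  w = 1
  w = 1
  (r (w) (w) (w)) = r(1, 1, 1) = 1
  w = 1
  w = 1
  w = 1
  (r (w) (w) (w)) = r(1, 1, 1) = 1
  (r (k (m) (w)) (r (w) (w) (w)) (r (w) (w) (w))) = r(1, 1, 1) = 1
  (k (s (k (m) (w)) (s (w) (m))) (r (k (m) (w)) (r (w) (w) (w)) (r (w) (w) (w)))) = k(1, 1) = 2
  w = 1
  m = 0
  (s (w) (m)) = s(1, 0) = 3
  w = 1
  w = 1
  w = 1
  (r (w) (w) (w)) = r(1, 1, 1) = 1
  (k (s (w) (m)) (r (w) (w) (w))) = k(3, 1) = 1
  m = 0
  w = 1
  (h (m) (w)) = h(0, 1) = 1
  w = 1
  w = 1
  w = 1
  (r (w) (w) (w)) = r(1, 1, 1) = 1
  w = 1
  w = 1
  w = 1
  (r (w) (w) (w)) = r(1, 1, 1) = 1
  (t (h (m) (w)) (r (w) (w) (w)) (r (w) (w) (w))) = t(1, 1, 1) = 3
  w = 1
  w = 1
  m = 0
  (f (w) (w) (m)) = f(1, 1, 0) = 0
  m = 0
  w = 1
  w = 1
  (t (m) (w) (w)) = t(0, 1, 1) = 0
  (k (f (w) (w) (m)) (t (m) (w) (w))) = k(0, 0) = 0
  (r (k (s (w) (m)) (r (w) (w) (w))) (t (h (m) (w)) (r (w) (w) (w)) (r (w) (w) (w))) (k (f (w) (w) (m)) (t (m) (w) (w)))) = r(1, 3, 0) = 3
  (t (s (w) (m)) (k (s (k (m) (w)) (s (w) (m))) (r (k (m) (w)) (r (w) (w) (w)) (r (w) (w) (w)))) (r (k (s (w) (m)) (r (w) (w) (w))) (t (h (m) (w)) (r (w) (w) (w)) (r (w) (w) (w))) (k (f (w) (w) (m)) (t (m) (w) (w))))) = t(3, 2, 3) = 3
  w = 1
  m = 0
  (p (m)) = p(0,) = 2
  (s (w) (p (m))) = s(1, 2) = 2
  m = 0
  w = 1
  w = 1
  w = 1
  (r (w) (w) (w)) = r(1, 1, 1) = 1
  w = 1
  (t (m) (r (w) (w) (w)) (w)) = t(0, 1, 1) = 0
  (h (s (w) (p (m))) (t (m) (r (w) (w) (w)) (w))) = h(2, 0) = 2
  m = 0
  w = 1
  w = 1
  w = 1
  (r (w) (w) (w)) = r(1, 1, 1) = 1
  (k (m) (r (w) (w) (w))) = k(0, 1) = 1
  w = 1
  m = 0
  (s (w) (m)) = s(1, 0) = 3
  m = 0
  w = 1
  w = 1
  (t (m) (w) (w)) = t(0, 1, 1) = 0
  (k (s (w) (m)) (t (m) (w) (w))) = k(3, 0) = 1
  w = 1
  w = 1
  w = 1
  (r (w) (w) (w)) = r(1, 1, 1) = 1
  w = 1
  w = 1
  w = 1
  (r (w) (w) (w)) = r(1, 1, 1) = 1
  m = 0
  w = 1
  (k (m) (w)) = k(0, 1) = 1
  (r (r (w) (w) (w)) (r (w) (w) (w)) (k (m) (w))) = r(1, 1, 1) = 1
  (r (k (m) (r (w) (w) (w))) (k (s (w) (m)) (t (m) (w) (w))) (r (r (w) (w) (w)) (r (w) (w) (w)) (k (m) (w)))) = r(1, 1, 1) = 1
  (k (h (s (w) (p (m))) (t (m) (r (w) (w) (w)) (w))) (r (k (m) (r (w) (w) (w))) (k (s (w) (m)) (t (m) (w) (w))) (r (r (w) (w) (w)) (r (w) (w) (w)) (k (m) (w))))) = k(2, 1) = 2
  m = 0
  (f (t (s (w) (m)) (k (s (k (m) (w)) (s (w) (m))) (r (k (m) (w)) (r (w) (w) (w)) (r (w) (w) (w)))) (r (k (s (w) (m)) (r (w) (w) (w))) (t (h (m) (w)) (r (w) (w) (w)) (r (w) (w) (w))) (k (f (w) (w) (m)) (t (m) (w) (w))))) (k (h (s (w) (p (m))) (t (m) (r (w) (w) (w)) (w))) (r (k (m) (r (w) (w) (w))) (k (s (w) (m)) (t (m) (w) (w))) (r (r (w) (w) (w)) (r (w) (w) (w)) (k (m) (w))))) (m)) = f(3, 2, 0) = 1


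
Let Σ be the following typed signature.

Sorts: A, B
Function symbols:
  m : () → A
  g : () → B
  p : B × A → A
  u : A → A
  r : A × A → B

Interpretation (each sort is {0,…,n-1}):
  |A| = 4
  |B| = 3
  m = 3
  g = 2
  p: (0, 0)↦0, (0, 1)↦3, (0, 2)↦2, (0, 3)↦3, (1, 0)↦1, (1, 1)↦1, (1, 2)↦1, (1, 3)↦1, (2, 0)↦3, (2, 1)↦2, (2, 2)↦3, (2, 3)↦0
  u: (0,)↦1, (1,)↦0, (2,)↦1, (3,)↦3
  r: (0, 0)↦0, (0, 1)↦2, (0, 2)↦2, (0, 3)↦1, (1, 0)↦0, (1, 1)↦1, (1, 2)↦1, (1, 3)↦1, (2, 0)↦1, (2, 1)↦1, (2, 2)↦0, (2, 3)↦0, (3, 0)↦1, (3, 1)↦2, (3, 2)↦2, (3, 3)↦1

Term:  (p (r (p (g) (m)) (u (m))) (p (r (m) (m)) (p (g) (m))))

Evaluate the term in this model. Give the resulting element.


value = 1

  g = 2
  m = 3
  (p (g) (m)) = p(2, 3) = 0
  m = 3
  (u (m)) = u(3,) = 3
  (r (p (g) (m)) (u (m))) = r(0, 3) = 1
  m = 3
  m = 3
  (r (m) (m)) = r(3, 3) = 1
  g = 2
  m = 3
  (p (g) (m)) = p(2, 3) = 0
  (p (r (m) (m)) (p (g) (m))) = p(1, 0) = 1
  (p (r (p (g) (m)) (u (m))) (p (r (m) (m)) (p (g) (m)))) = p(1, 1) = 1


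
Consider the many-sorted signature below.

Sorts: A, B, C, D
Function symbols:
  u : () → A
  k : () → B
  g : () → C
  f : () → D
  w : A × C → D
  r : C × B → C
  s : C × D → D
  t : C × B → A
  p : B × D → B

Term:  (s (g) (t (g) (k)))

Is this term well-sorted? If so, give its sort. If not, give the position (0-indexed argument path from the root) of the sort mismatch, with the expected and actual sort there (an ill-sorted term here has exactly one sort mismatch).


ill-sorted at position [1]: expected D, got A

  (g) : C
    (g) : C
    (k) : B
  (t (g) (k)) : A
(s (g) (t (g) (k))) : ✗ arg 1 at [1] has sort A, expected D
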